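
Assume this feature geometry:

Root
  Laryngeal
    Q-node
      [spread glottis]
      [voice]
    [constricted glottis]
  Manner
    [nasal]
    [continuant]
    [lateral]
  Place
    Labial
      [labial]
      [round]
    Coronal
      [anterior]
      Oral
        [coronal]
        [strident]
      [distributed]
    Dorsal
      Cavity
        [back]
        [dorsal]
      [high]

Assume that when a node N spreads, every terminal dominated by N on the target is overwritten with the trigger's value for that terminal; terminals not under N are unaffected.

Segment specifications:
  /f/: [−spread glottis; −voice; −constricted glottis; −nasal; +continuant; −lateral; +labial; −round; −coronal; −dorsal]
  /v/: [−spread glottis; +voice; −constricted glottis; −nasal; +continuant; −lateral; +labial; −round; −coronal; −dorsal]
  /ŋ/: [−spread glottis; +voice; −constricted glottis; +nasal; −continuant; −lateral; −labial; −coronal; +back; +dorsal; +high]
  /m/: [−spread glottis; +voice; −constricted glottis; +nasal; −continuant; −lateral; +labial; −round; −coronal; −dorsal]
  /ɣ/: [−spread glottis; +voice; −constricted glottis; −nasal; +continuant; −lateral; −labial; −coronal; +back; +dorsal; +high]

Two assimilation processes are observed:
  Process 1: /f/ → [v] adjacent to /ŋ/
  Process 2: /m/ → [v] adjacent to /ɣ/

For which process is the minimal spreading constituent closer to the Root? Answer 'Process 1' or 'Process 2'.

Process 2

In Process 1, [voice] changes, so the minimal spreading node is [voice] at depth 3.
Process 2: the features that change are [nasal], [continuant]; the minimal node is Manner (depth 1).
Manner (depth 1) sits above [voice] (depth 3), making Process 2 the one with the higher spreading node.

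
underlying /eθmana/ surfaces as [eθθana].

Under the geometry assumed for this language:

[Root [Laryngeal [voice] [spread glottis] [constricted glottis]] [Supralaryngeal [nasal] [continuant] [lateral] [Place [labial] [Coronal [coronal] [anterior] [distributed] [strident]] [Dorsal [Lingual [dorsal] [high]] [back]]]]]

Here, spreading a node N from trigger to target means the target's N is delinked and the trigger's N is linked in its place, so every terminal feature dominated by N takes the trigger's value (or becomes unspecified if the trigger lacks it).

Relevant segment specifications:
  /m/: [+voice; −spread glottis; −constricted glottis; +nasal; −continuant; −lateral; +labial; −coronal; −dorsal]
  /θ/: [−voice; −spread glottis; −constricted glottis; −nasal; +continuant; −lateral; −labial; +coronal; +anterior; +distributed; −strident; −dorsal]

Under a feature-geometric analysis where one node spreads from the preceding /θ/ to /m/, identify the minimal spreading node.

Root

The alternation /m/ → [θ] changes [voice], [nasal], [continuant], [labial], [coronal], [anterior], [distributed], [strident] and nothing else.
These terminals are all dominated by Root, and no proper subconstituent of Root covers them all; Root is their lowest common ancestor.
Delinking /m/'s Root and associating /θ/'s Root gives precisely the feature bundle of [θ].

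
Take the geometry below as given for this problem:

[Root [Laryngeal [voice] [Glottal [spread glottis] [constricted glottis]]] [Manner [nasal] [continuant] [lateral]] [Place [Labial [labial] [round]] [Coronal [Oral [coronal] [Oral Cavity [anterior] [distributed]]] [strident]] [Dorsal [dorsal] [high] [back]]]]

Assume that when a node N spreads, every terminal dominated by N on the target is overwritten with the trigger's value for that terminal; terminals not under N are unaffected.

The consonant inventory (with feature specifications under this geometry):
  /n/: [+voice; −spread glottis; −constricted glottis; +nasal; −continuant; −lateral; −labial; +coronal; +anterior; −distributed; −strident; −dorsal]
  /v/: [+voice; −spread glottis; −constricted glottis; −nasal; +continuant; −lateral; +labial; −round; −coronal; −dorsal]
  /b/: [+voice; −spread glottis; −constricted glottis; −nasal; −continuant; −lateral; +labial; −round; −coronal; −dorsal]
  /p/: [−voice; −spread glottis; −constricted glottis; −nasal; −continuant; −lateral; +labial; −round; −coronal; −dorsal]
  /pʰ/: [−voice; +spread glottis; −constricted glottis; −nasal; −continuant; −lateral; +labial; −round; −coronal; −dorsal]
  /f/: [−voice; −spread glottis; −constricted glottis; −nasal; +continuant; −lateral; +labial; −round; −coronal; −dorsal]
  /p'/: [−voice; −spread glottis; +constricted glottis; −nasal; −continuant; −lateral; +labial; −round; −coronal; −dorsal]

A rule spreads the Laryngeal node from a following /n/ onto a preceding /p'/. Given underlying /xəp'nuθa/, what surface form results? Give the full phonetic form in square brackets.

Laryngeal immediately or transitively dominates [voice], [spread glottis], [constricted glottis].
The target acquires /n/'s values for everything under Laryngeal — [+voice], [−spread glottis], [−constricted glottis] — while keeping its own [nasal], [continuant], [lateral], ….
The resulting bundle matches /b/ in the inventory; substituting it for /p'/ gives [xəbnuθa].

[xəbnuθa]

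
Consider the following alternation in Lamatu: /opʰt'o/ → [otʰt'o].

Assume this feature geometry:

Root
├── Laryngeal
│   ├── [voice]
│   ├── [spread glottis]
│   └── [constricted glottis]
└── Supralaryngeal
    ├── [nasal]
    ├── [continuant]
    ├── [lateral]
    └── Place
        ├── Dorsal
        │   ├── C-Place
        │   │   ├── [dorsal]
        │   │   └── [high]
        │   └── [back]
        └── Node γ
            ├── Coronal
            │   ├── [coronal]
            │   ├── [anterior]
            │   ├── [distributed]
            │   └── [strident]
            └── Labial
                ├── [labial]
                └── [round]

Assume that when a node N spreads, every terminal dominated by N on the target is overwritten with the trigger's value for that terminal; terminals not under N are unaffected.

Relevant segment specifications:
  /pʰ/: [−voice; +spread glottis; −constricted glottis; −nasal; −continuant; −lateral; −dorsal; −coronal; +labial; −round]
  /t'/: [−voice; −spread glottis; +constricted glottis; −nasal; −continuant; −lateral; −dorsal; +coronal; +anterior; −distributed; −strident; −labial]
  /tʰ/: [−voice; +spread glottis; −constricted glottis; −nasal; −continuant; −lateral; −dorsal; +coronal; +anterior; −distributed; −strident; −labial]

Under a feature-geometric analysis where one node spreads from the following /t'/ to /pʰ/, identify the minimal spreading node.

The alternation /pʰ/ → [tʰ] changes [labial], [round], [coronal], [anterior], [distributed], [strident] and nothing else.
These terminals are all dominated by Node γ, and no proper subconstituent of Node γ covers them all; Node γ is their lowest common ancestor.
Delinking /pʰ/'s Node γ and associating /t'/'s Node γ gives precisely the feature bundle of [tʰ].
Features on which the two segments disagree outside Node γ, such as [constricted glottis], [spread glottis], are unchanged — nothing dominating them spread, and Node γ is the minimal sufficient constituent.

Node γ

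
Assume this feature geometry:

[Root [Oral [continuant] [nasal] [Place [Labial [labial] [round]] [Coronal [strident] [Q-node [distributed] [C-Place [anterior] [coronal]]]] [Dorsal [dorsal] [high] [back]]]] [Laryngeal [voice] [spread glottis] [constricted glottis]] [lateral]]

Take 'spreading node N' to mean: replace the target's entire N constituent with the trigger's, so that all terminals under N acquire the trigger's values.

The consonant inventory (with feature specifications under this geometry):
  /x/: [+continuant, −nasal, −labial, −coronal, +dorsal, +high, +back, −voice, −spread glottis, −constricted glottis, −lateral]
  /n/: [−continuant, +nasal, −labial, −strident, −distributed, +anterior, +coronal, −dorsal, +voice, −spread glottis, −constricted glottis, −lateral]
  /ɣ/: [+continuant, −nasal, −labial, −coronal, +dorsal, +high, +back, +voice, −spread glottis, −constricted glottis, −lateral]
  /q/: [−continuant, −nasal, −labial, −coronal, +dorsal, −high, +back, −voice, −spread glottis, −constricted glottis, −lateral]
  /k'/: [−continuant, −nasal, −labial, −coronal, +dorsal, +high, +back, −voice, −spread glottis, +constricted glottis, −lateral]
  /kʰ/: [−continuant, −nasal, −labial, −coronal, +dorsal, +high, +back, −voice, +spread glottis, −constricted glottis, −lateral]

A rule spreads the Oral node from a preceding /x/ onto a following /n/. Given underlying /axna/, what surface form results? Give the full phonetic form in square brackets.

[axɣa]

Terminals under Oral in this geometry: [continuant], [nasal], [labial], [round], [strident], [distributed], [anterior], [coronal], [dorsal], [high], [back].
Spreading Oral from /x/ onto /n/ replaces those values with /x/'s: [+continuant], [−nasal], [−labial], [−coronal], [+dorsal], [+high], [+back]. Features outside Oral ([voice], [spread glottis], [constricted glottis], …) stay as in /n/.
The resulting bundle matches /ɣ/ in the inventory; substituting it for /n/ gives [axɣa].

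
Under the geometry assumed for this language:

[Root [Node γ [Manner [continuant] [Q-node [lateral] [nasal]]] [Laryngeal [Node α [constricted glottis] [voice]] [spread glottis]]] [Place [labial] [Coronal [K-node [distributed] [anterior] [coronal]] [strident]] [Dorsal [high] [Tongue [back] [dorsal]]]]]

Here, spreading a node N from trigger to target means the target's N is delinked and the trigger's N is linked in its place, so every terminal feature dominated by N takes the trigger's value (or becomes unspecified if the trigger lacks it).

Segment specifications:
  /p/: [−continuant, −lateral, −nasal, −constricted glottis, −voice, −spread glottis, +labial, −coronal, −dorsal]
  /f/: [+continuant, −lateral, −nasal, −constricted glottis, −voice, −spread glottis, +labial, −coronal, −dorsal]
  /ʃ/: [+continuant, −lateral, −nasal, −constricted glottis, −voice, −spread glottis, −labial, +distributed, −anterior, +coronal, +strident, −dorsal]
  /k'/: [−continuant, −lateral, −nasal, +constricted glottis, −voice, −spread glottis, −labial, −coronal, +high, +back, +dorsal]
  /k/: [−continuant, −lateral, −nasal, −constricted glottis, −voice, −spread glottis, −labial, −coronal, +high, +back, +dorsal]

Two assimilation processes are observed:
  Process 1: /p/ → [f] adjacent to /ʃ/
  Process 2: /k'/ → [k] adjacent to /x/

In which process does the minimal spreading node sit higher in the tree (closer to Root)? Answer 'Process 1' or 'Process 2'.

Process 1

Process 1: the feature that changes is [continuant]; the minimal node is [continuant] (depth 3).
Process 2 alters [constricted glottis]; the lowest dominating node is [constricted glottis] (depth 4 from Root).
Depth 3 < depth 4; Process 1 involves the structurally higher constituent [continuant].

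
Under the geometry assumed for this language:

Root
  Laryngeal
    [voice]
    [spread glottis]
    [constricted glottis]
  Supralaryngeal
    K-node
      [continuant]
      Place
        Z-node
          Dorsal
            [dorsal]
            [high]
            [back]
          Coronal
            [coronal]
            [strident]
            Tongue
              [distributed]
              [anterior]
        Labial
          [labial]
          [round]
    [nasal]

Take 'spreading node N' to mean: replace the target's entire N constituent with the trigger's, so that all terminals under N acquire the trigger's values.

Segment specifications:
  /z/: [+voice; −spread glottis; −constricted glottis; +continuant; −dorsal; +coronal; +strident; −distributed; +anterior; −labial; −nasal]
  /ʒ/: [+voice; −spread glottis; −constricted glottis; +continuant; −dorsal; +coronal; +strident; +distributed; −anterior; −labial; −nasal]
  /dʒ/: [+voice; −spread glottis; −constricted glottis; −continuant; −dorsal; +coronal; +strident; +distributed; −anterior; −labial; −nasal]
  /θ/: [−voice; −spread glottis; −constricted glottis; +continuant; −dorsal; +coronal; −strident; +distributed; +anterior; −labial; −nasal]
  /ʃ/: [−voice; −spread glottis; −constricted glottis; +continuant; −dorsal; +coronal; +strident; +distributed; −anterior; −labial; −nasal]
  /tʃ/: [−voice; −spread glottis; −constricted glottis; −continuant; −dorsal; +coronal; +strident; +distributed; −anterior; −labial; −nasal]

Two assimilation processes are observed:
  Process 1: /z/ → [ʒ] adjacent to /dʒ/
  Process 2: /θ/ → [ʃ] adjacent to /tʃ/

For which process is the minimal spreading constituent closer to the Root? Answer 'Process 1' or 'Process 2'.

In Process 1, [anterior], [distributed] change, so the minimal spreading node is Tongue at depth 6.
In Process 2, [anterior], [strident] change, so the minimal spreading node is Coronal at depth 5.
Coronal (depth 5) sits above Tongue (depth 6), making Process 2 the one with the higher spreading node.

Process 2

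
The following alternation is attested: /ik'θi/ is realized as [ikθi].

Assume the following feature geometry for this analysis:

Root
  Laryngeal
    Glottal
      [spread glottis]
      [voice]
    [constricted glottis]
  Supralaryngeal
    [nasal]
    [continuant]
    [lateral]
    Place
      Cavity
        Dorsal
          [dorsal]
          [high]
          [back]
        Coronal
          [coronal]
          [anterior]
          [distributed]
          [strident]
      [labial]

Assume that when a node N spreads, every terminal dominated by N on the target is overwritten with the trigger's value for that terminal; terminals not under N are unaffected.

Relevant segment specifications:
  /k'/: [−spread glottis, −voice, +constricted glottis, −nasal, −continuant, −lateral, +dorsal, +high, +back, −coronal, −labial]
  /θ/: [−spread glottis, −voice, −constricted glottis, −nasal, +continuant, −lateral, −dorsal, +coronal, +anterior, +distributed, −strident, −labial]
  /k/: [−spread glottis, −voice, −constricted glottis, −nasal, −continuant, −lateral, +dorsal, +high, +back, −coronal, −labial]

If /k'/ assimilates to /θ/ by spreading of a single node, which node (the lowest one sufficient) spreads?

[constricted glottis]

Feature comparison: [constricted glottis] differs between /k'/ and [k]; the remaining terminals match.
With a single altered terminal, the smallest constituent that could spread is that terminal — [constricted glottis].
Features on which the two segments disagree outside [constricted glottis], such as [continuant], [coronal], are unchanged — nothing dominating them spread, and [constricted glottis] is the minimal sufficient constituent.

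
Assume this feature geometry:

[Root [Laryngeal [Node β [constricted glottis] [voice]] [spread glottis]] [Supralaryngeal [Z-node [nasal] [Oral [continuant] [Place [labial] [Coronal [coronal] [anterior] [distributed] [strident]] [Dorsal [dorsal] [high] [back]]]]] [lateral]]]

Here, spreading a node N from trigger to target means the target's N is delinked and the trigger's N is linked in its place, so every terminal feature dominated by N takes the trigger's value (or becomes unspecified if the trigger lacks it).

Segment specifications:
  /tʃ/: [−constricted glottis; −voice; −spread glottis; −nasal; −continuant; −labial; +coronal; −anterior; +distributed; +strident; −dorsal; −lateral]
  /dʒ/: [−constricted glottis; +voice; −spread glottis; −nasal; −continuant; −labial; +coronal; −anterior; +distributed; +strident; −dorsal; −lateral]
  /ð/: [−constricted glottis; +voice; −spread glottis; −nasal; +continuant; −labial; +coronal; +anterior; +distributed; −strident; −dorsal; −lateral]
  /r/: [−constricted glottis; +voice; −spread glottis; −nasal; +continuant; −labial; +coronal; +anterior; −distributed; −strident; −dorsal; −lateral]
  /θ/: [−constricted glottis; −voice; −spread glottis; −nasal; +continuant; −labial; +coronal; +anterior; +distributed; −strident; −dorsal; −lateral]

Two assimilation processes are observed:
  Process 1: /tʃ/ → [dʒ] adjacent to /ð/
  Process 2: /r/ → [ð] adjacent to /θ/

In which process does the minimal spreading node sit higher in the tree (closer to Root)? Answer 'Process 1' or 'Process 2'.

Process 1

Process 1 alters [voice]; the lowest dominating node is [voice] (depth 3 from Root).
Process 2 alters [distributed]; the lowest dominating node is [distributed] (depth 6 from Root).
[voice] is closer to Root than [distributed], so Process 1 spreads the higher node.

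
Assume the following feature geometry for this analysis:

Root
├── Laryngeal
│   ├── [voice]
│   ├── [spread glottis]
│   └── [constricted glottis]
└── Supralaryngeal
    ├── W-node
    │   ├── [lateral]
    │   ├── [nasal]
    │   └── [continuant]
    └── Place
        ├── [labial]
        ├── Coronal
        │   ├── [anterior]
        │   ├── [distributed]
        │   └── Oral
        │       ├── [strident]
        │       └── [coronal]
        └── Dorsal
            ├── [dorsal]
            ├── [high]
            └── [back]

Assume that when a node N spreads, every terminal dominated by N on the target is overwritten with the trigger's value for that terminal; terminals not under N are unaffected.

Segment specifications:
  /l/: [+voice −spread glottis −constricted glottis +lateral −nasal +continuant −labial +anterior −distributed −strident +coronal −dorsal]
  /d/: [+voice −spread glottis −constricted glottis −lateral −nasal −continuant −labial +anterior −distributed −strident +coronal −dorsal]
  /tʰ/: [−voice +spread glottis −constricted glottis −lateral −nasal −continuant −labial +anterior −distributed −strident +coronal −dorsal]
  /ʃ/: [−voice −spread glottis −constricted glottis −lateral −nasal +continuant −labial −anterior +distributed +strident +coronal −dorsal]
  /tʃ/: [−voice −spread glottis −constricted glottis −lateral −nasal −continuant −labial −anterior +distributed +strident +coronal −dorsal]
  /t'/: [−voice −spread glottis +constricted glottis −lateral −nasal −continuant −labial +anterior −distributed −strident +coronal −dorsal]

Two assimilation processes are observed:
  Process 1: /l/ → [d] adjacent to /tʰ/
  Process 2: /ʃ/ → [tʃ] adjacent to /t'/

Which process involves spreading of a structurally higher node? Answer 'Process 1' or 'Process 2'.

Process 1

Process 1 alters [continuant], [lateral]; the lowest common ancestor is W-node (depth 2 from Root).
In Process 2, [continuant] changes, so the minimal spreading node is [continuant] at depth 3.
W-node is closer to Root than [continuant], so Process 1 spreads the higher node.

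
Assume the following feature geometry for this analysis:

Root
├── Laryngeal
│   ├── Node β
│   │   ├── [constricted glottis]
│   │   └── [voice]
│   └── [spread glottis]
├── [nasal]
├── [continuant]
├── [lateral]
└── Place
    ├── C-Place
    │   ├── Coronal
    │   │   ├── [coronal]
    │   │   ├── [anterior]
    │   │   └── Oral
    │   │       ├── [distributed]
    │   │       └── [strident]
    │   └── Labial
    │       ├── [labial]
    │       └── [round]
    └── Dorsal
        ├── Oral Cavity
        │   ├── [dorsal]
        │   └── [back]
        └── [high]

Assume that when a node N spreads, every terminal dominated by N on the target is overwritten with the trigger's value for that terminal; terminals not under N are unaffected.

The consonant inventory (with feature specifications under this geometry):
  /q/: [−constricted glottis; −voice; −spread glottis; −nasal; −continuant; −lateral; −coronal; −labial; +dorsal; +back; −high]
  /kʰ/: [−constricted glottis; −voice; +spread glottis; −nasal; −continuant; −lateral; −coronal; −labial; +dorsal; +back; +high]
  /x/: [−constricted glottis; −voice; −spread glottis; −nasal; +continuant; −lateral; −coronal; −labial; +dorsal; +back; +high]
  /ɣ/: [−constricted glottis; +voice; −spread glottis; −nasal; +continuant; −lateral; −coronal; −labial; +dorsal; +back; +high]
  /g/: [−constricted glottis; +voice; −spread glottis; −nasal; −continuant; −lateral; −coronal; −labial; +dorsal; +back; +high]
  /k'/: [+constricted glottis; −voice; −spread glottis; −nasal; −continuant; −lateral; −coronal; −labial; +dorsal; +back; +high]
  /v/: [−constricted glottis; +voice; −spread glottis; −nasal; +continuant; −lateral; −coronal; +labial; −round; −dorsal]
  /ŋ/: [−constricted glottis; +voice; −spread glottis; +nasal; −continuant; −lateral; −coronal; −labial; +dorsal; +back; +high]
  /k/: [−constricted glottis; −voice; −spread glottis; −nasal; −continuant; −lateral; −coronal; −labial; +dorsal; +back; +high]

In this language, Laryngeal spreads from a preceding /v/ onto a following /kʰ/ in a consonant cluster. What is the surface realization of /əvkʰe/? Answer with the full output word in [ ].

Terminals under Laryngeal in this geometry: [constricted glottis], [voice], [spread glottis].
Spreading Laryngeal from /v/ onto /kʰ/ replaces those values with /v/'s: [−constricted glottis], [+voice], [−spread glottis]. Features outside Laryngeal ([nasal], [continuant], [lateral], …) stay as in /kʰ/.
This feature bundle is that of [g], so /əvkʰe/ surfaces as [əvge].

[əvge]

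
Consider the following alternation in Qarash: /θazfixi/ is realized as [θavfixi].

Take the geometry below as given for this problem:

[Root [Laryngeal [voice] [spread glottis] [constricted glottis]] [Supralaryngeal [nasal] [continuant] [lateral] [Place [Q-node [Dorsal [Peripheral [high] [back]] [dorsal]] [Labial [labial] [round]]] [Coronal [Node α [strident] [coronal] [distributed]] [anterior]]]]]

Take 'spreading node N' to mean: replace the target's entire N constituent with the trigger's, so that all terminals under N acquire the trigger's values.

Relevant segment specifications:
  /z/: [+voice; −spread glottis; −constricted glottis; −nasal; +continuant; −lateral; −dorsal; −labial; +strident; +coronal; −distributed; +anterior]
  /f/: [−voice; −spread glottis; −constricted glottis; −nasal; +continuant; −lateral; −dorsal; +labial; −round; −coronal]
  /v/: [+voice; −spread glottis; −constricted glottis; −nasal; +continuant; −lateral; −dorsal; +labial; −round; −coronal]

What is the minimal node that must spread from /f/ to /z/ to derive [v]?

Feature comparison: [labial], [round], [coronal], [anterior], [distributed], [strident] differ between /z/ and [v]; the remaining terminals match.
Tracing each changed feature up the tree, the paths first meet at Place; any lower node misses at least one of them.
If Place spreads, every terminal under it takes /f/'s value, producing [v] as observed.
[voice] stays as in /z/ although /f/ differs there, so no node dominating it spread; among the remaining candidates Place is the lowest that derives the output.

Place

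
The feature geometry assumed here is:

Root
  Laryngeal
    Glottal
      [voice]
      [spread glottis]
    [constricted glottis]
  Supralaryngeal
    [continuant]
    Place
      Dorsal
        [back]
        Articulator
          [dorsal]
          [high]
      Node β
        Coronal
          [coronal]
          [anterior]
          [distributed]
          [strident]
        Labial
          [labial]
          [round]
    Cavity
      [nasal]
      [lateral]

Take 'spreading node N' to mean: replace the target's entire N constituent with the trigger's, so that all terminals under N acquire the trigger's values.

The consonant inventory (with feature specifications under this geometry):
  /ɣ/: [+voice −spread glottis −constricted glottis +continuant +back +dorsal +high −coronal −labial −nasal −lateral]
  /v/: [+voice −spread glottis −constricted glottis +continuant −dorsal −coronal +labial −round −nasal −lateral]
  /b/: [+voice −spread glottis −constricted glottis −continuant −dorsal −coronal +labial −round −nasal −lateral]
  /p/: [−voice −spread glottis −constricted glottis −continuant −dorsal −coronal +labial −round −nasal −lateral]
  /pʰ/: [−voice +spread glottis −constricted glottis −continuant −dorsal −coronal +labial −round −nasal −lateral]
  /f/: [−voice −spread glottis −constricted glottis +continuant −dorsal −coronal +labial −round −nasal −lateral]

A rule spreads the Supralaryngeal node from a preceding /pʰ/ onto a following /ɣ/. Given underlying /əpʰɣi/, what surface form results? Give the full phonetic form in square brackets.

[əpʰbi]

Supralaryngeal immediately or transitively dominates [continuant], [back], [dorsal], [high], [coronal], [anterior], [distributed], [strident], [labial], [round], [nasal], [lateral].
After delinking /ɣ/'s Supralaryngeal and linking /pʰ/'s, the affected terminals become [−continuant], [−dorsal], [−coronal], [+labial], [−round], [−nasal], [−lateral]; [voice], [spread glottis], [constricted glottis] (outside Supralaryngeal) are retained from /ɣ/.
The resulting bundle matches /b/ in the inventory; substituting it for /ɣ/ gives [əpʰbi].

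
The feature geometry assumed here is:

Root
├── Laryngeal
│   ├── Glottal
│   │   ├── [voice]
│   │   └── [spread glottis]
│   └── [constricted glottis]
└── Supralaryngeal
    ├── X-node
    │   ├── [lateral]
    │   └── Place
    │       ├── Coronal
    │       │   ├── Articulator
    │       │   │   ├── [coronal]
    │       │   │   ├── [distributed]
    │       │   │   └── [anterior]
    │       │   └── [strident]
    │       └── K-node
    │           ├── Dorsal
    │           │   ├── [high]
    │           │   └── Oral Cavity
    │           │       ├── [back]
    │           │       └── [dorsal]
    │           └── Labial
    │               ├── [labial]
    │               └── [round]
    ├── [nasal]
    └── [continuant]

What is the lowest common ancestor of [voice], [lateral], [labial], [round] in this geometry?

Root

[voice] is immediately dominated by Glottal.
[lateral] is immediately dominated by X-node.
[labial] is immediately dominated by Labial.
[round] is immediately dominated by Labial.
The listed terminals split across distinct daughters of Root, so Root itself is the smallest node containing them all.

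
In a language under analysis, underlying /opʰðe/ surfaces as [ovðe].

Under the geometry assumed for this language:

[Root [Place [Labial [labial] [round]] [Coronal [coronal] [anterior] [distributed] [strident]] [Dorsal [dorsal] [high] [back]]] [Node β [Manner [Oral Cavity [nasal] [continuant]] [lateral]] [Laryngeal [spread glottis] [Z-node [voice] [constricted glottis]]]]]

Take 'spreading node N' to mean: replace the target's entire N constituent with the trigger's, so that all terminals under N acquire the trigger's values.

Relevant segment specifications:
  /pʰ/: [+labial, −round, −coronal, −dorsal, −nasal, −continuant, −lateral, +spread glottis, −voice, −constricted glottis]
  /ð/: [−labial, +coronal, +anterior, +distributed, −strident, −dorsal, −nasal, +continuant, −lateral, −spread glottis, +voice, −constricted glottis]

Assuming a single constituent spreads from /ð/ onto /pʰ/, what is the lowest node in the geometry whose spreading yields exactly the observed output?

The alternation /pʰ/ → [v] changes [voice], [spread glottis], [continuant] and nothing else.
The smallest constituent containing every changed terminal is Node β — each of its daughters lacks at least one of the affected features.
Delinking /pʰ/'s Node β and associating /ð/'s Node β gives precisely the feature bundle of [v].
Since [labial], [coronal] are preserved even though /ð/ disagrees there, no node above Node β spread.

Node β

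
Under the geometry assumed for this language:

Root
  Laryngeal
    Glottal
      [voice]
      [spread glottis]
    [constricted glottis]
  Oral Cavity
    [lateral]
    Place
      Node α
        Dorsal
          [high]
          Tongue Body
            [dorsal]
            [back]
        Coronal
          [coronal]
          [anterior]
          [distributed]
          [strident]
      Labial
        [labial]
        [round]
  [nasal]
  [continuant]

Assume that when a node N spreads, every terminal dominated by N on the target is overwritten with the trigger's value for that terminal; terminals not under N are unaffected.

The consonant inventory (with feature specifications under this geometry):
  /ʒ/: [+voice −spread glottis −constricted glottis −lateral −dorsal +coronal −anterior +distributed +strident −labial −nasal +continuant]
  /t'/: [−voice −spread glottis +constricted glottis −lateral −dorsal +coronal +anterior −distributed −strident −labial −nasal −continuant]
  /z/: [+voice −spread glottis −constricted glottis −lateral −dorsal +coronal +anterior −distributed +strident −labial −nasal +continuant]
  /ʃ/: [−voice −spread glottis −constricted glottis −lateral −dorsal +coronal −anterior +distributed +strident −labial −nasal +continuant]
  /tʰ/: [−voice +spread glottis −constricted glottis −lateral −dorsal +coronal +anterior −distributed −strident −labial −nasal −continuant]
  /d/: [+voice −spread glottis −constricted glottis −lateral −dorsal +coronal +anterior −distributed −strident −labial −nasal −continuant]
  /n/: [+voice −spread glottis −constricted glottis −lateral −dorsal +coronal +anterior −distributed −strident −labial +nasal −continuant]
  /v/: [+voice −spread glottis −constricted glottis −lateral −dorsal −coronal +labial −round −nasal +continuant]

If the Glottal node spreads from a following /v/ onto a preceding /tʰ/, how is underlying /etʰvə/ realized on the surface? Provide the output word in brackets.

Terminals under Glottal in this geometry: [voice], [spread glottis].
The target acquires /v/'s values for everything under Glottal — [+voice], [−spread glottis] — while keeping its own [constricted glottis], [lateral], [dorsal], ….
The resulting bundle matches /d/ in the inventory; substituting it for /tʰ/ gives [edvə].

[edvə]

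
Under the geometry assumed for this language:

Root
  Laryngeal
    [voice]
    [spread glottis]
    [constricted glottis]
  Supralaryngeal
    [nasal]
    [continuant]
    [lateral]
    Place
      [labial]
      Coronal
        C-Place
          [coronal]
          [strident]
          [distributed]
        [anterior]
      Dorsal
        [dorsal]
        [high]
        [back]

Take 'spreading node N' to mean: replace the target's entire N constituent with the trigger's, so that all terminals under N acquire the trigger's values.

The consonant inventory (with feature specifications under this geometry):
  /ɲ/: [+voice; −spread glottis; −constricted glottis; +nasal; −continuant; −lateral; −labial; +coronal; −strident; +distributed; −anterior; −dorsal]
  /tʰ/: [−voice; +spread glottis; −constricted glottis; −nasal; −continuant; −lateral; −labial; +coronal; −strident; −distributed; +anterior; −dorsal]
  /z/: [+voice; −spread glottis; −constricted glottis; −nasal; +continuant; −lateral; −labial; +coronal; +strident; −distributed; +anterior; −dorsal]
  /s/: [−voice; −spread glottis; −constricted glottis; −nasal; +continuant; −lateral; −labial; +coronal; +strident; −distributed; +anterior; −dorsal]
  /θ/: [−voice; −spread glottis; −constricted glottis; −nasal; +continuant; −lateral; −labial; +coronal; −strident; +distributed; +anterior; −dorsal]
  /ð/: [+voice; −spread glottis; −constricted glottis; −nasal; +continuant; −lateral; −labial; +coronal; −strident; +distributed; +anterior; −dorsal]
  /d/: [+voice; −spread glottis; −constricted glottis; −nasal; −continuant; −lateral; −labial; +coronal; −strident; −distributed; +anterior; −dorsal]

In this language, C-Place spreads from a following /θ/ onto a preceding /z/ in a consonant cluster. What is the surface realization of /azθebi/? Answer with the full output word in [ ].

C-Place immediately or transitively dominates [coronal], [strident], [distributed].
The target acquires /θ/'s values for everything under C-Place — [+coronal], [−strident], [+distributed] — while keeping its own [voice], [spread glottis], [constricted glottis], ….
The resulting bundle matches /ð/ in the inventory; substituting it for /z/ gives [aðθebi].

[aðθebi]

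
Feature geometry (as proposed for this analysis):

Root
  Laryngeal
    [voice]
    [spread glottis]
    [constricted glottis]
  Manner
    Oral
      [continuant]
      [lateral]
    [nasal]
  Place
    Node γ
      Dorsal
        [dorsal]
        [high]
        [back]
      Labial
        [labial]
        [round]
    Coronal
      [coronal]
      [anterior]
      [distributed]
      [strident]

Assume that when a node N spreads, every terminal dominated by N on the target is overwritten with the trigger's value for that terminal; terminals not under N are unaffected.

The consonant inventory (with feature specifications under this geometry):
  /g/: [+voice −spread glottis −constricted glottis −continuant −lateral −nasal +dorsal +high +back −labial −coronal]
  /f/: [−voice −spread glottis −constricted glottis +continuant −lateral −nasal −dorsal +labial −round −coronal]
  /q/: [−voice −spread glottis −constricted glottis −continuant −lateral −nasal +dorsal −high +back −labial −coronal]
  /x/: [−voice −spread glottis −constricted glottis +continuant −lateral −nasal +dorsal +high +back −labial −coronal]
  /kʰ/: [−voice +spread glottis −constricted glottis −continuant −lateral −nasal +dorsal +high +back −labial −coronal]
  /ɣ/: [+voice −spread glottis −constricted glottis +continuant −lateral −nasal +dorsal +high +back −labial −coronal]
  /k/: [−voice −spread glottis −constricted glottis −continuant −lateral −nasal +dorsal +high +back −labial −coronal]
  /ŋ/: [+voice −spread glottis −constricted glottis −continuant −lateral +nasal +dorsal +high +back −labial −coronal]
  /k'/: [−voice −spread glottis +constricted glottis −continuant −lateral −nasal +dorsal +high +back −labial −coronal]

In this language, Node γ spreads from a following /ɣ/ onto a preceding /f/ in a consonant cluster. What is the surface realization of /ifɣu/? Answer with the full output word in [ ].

[ixɣu]

Node γ immediately or transitively dominates [dorsal], [high], [back], [labial], [round].
The target acquires /ɣ/'s values for everything under Node γ — [+dorsal], [+high], [+back], [−labial] — while keeping its own [voice], [spread glottis], [constricted glottis], ….
Among the inventory, only /x/ has exactly this specification, giving the surface form [ixɣu].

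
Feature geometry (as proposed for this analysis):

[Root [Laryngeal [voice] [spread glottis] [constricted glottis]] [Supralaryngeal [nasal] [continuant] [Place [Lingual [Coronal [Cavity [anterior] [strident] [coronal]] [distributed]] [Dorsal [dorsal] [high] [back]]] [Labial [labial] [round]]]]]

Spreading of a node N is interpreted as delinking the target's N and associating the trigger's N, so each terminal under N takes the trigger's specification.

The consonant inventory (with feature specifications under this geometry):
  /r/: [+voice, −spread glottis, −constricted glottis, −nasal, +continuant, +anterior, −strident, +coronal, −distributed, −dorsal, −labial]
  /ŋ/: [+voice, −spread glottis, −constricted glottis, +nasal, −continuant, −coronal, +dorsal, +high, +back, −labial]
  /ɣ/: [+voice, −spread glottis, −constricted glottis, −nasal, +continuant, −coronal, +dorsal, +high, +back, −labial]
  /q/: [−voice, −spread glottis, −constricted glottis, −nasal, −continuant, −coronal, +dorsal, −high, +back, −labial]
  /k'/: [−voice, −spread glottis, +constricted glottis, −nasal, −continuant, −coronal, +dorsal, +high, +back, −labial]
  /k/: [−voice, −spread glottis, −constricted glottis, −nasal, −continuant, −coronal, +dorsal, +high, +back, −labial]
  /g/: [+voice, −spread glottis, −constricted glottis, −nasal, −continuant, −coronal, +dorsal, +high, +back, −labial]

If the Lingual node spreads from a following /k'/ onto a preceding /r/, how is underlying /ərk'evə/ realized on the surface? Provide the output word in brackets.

Lingual immediately or transitively dominates [anterior], [strident], [coronal], [distributed], [dorsal], [high], [back].
The target acquires /k'/'s values for everything under Lingual — [−coronal], [+dorsal], [+high], [+back] — while keeping its own [voice], [spread glottis], [constricted glottis], ….
The resulting bundle matches /ɣ/ in the inventory; substituting it for /r/ gives [əɣk'evə].

[əɣk'evə]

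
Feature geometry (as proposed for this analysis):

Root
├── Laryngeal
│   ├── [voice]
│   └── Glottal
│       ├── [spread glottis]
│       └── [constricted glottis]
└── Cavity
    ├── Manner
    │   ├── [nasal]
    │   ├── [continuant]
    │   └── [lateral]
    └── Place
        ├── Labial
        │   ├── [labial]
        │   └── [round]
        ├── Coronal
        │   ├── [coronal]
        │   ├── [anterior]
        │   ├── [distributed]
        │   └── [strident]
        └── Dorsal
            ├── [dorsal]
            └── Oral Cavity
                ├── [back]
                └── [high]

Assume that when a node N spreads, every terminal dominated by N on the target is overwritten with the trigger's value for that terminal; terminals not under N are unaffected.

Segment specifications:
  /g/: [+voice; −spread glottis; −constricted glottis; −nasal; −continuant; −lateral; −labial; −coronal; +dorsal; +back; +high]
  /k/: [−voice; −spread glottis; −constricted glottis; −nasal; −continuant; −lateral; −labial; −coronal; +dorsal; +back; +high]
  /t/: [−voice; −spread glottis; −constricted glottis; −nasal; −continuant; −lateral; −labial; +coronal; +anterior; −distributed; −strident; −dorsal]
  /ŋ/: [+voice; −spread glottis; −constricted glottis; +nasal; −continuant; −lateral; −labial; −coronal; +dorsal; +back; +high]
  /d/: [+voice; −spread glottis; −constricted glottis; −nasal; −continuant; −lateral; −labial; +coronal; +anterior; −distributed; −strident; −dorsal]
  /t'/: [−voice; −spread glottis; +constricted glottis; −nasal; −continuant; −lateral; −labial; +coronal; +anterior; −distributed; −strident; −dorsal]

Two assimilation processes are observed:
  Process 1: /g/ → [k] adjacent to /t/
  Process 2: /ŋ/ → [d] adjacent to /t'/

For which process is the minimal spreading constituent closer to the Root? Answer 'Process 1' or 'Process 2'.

Process 2

Process 1: the feature that changes is [voice]; the minimal node is [voice] (depth 2).
In Process 2, [nasal], [coronal], [anterior], [distributed], [strident], [dorsal], [high], [back] change, so the minimal spreading node is Cavity at depth 1.
Depth 1 < depth 2; Process 2 involves the structurally higher constituent Cavity.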